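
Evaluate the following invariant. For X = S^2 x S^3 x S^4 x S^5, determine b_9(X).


Each S^d has Poincare polynomial 1 + t^d.
The product S^2 x S^3 x S^4 x S^5 has Poincare polynomial prod(1+t^d_i).
Expanding: b_0=1, b_2=1, b_3=1, b_4=1, b_5=2, b_6=1, b_7=2, b_8=1, b_9=2, b_10=1, b_11=1, b_12=1, b_14=1.
b_9 = 2

2


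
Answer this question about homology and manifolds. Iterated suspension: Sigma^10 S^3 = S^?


Each suspension raises dimension by 1: Sigma S^n = S^{n+1}.
Sigma^10 S^3 = S^{3+10} = S^13

13


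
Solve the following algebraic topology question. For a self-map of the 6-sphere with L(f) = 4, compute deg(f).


L(f) = 1 + (-1)^6 deg(f) on S^6.
4 = 1 + (-1)^6 * deg(f)
(-1)^6 * deg(f) = 3
deg(f) = 3

3


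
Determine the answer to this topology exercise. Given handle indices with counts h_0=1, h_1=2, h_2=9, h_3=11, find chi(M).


Handles of index k contribute (-1)^k to chi (same as CW cells).
chi = (1) + (-2) + (9) + (-11) = -3

-3


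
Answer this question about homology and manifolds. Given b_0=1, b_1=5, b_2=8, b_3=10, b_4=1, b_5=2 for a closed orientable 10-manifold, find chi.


By Poincare duality b_k = b_{10-k}, so full Betti numbers: b_0=1, b_1=5, b_2=8, b_3=10, b_4=1, b_5=2, b_6=1, b_7=10, b_8=8, b_9=5, b_10=1.
chi = sum (-1)^k b_k = -12

-12


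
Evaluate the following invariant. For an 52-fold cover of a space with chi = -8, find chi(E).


For a finite covering: chi(E) = (number of sheets) * chi(B).
chi(E) = 52 * (-8) = -416

-416


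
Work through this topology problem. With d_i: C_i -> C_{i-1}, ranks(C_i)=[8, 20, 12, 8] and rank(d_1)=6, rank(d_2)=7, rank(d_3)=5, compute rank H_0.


rank H_k = rank(ker d_k) - rank(im d_{k+1}).
rank(ker d_0) = rank(C_0) - rank(d_0) = 8 - 0 = 8.
rank(im d_{0+1}) = 6.
rank H_0 = 8 - 6 = 2

2


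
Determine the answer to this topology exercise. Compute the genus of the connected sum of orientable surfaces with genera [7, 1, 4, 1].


Genus is additive under connected sum of orientable surfaces.
g = 7 + 1 + 4 + 1 = 13

13


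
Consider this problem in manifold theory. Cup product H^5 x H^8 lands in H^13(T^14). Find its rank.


Cup product: H^p x H^q -> H^{p+q}; here p+q = 5+8 = 13.
rank H^k(T^n) = C(n,k).
C(14,13) = 14

14


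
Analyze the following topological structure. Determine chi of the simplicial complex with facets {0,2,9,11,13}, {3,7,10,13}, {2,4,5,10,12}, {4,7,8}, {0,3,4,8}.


Enumerate all faces; f-vector: f_0=12, f_1=34, f_2=29, f_3=12, f_4=2.
chi = sum (-1)^k f_k = -3

-3


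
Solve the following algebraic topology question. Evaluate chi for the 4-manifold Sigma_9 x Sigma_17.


chi(Sigma_9) = 2 - 2*9 = -16
chi(Sigma_17) = 2 - 2*17 = -32
chi(product) = (-16) * (-32) = 512

512


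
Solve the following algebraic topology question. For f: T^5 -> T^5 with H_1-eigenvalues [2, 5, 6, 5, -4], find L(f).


For a torus self-map: L(f) = det(I - A) where A acts on H_1.
L(f) = (1-2) * (1-5) * (1-6) * (1-5) * (1--4) = -1 * -4 * -5 * -4 * 5 = 400

400


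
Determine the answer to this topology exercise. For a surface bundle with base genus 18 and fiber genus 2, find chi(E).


For a fiber bundle F -> E -> B (with CW structure): chi(E) = chi(B) * chi(F).
chi(Sigma_18) = -34, chi(Sigma_2) = -2.
chi(E) = (-34) * (-2) = 68

68


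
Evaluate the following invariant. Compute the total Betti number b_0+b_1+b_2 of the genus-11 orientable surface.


For Sigma_11: b_0 = 1, b_1 = 2g = 22, b_2 = 1.
Total = 1 + 22 + 1 = 24

24


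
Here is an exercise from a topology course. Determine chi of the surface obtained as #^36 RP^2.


For a non-orientable closed surface with k crosscaps: chi = 2 - k.
Here k = 36.
chi = 2 - 36 = -34

-34


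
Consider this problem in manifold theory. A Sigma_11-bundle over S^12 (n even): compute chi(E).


chi(S^12) = 2 (n even), chi(Sigma_11) = 2 - 2*11 = -20.
chi(E) = 2 * (-20) = -40

-40


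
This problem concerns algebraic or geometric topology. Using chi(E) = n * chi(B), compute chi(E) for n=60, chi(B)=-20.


For a finite covering: chi(E) = (number of sheets) * chi(B).
chi(E) = 60 * (-20) = -1200

-1200


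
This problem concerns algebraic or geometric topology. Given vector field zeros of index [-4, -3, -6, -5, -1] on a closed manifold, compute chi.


Poincare-Hopf: chi(M) = sum of indices of zeros.
chi = (-4) + (-3) + (-6) + (-5) + (-1) = -19

-19


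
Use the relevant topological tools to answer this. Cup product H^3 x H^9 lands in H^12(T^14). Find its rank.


Cup product: H^p x H^q -> H^{p+q}; here p+q = 3+9 = 12.
rank H^k(T^n) = C(n,k).
C(14,12) = 91

91


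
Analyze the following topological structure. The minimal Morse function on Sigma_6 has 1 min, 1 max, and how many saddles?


A perfect Morse function has m_k = b_k.
For Sigma_6: b_0=1, b_1=2g=12, b_2=1.
Saddles m_1 = 2g = 12

12


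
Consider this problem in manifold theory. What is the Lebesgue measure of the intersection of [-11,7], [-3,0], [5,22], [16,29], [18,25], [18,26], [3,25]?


Intersection = [max(a_i), min(b_i)] = [18, 0].
Since 18 > 0, the intersection is empty.
Length = 0

0


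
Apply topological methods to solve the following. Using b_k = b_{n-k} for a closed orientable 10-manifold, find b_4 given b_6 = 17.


Poincare duality for closed orientable n-manifolds: b_k = b_{n-k}.
Here n = 10, so b_4 = b_6 = 17

17


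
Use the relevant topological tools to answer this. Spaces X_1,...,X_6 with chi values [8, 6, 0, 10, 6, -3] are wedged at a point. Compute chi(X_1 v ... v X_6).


chi(A v B) = chi(A) + chi(B) - 1 (one point identified).
For 6 spaces: chi = (sum chi_i) - (6 - 1).
sum = 27; chi = 27 - 5 = 22

22


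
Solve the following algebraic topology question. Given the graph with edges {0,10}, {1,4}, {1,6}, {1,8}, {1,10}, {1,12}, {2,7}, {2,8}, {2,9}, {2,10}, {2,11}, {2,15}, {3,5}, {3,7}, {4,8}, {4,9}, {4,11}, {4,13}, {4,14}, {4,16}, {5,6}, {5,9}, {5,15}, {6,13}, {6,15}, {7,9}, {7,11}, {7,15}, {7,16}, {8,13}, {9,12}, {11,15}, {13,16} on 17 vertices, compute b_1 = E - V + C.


b_1 = E - V + (number of components).
E = 33, V = 17, components = 1.
b_1 = 33 - 17 + 1 = 17

17


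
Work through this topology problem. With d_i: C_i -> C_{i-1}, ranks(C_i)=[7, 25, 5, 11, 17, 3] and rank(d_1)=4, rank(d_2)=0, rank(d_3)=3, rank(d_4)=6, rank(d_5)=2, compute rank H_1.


rank H_k = rank(ker d_k) - rank(im d_{k+1}).
rank(ker d_1) = rank(C_1) - rank(d_1) = 25 - 4 = 21.
rank(im d_{1+1}) = 0.
rank H_1 = 21 - 0 = 21

21


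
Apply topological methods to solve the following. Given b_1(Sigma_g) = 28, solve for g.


For a closed orientable surface: b_1 = 2g.
28 = 2g
g = 28 / 2 = 14

14


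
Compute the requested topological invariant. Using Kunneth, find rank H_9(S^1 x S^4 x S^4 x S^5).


Each S^d has Poincare polynomial 1 + t^d.
The product S^1 x S^4 x S^4 x S^5 has Poincare polynomial prod(1+t^d_i).
Expanding: b_0=1, b_1=1, b_4=2, b_5=3, b_6=1, b_8=1, b_9=3, b_10=2, b_13=1, b_14=1.
b_9 = 3

3


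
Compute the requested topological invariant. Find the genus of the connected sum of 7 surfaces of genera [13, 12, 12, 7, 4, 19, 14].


Genus is additive under connected sum of orientable surfaces.
g = 13 + 12 + 12 + 7 + 4 + 19 + 14 = 81

81


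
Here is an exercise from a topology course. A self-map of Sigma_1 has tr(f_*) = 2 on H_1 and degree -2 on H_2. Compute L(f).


L(f) = tr(f_0*) - tr(f_1*) + tr(f_2*).
= 1 - (2) + (-2)
= -3

-3


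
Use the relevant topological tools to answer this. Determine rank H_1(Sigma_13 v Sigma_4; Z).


For a wedge: H_1(A v B) = H_1(A) + H_1(B).
b_1(Sigma_13) = 26, b_1(Sigma_4) = 8.
b_1 = 26 + 8 = 34

34


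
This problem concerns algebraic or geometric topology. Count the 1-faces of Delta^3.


Delta^3 has 3+1 vertices. A 1-face is a choice of 1+1 vertices.
f_1 = C(3+1, 1+1) = C(4,2) = 6

6


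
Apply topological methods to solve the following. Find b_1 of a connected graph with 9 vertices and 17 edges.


For a connected graph: rank(pi_1) = b_1 = E - V + 1 = 1 - chi.
chi = V - E = 9 - 17 = -8.
rank = 1 - (-8) = 17 - 9 + 1 = 9

9


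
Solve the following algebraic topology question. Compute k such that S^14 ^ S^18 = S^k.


S^m ^ S^n = S^{m+n}.
k = 14 + 18 = 32

32


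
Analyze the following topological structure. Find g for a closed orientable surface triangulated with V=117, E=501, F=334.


chi = V - E + F = 117 - 501 + 334 = -50
For orientable closed surface: chi = 2 - 2g, so g = (2 - chi)/2.
g = (2 - (-50)) / 2 = 52 / 2 = 26

26


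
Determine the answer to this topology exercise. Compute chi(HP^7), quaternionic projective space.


HP^7 has one cell in each dimension 0, 4, ..., 4*7 (7+1 cells, all even-dim).
chi = 7 + 1 = 8

8


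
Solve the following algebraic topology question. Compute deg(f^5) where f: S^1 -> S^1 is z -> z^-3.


deg(f) = -3. Degree is multiplicative: deg(f^5) = (deg f)^5.
deg(f^5) = (-3)^5 = -243

-243


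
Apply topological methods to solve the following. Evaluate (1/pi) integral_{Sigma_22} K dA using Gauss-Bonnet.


Gauss-Bonnet: integral K dA = 2*pi*chi(M).
chi(Sigma_22) = 2 - 2*22 = -42.
(integral K dA)/pi = 2*chi = 2*(-42) = -84

-84


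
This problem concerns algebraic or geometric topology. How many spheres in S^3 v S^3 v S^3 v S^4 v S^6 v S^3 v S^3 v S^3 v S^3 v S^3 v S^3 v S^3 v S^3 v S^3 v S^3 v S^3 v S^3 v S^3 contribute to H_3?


For a wedge of spheres, H_k (k>0) is free on one generator per sphere of dimension k.
Spheres of dimension 3: count = 16.
b_3 = 16

16


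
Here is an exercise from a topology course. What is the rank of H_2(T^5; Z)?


By the Kunneth formula, b_k(T^n) = C(n,k).
b_2(T^5) = C(5,2).
C(5,2) = 5!/(2!*3!) = 10

10


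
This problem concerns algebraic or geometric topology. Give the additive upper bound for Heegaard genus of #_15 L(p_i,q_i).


Heegaard genus satisfies g(A#B) <= g(A) + g(B).
Each lens space has g = 1.
Upper bound: 15 * 1 = 15

15


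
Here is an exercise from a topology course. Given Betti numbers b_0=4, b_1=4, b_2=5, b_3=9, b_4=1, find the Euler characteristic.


chi = sum_k (-1)^k b_k.
= (4) + (-4) + (5) + (-9) + (1)
= -3

-3


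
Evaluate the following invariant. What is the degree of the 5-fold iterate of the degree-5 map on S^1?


deg(f) = 5. Degree is multiplicative: deg(f^5) = (deg f)^5.
deg(f^5) = (5)^5 = 3125

3125


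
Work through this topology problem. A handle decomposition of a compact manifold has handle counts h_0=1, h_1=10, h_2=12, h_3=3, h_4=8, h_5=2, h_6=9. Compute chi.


Handles of index k contribute (-1)^k to chi (same as CW cells).
chi = (1) + (-10) + (12) + (-3) + (8) + (-2) + (9) = 15

15


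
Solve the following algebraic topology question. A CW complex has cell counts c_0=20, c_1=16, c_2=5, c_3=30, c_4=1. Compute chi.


chi = sum_k (-1)^k c_k.
= (-1)^0*20 + (-1)^1*16 + (-1)^2*5 + (-1)^3*30 + (-1)^4*1
= (20) + (-16) + (5) + (-30) + (1)
= -20

-20


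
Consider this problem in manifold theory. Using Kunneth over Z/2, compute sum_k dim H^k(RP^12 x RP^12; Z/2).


dim H^*(RP^n; Z/2) = n+1 (one Z/2 in each degree 0..n).
Total Betti number is multiplicative.
Total = (12+1) * (12+1) = 13 * 13 = 169

169


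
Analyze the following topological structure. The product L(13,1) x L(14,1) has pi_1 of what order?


pi_1(X x Y) = pi_1(X) x pi_1(Y).
pi_1(L(13,1)) = Z/13, pi_1(L(14,1)) = Z/14.
|Z/13 x Z/14| = 13 * 14 = 182

182


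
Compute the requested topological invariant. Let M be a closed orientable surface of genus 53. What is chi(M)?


For a closed orientable surface of genus g: chi = 2 - 2g.
Here g = 53.
chi = 2 - 2*53 = 2 - 106 = -104

-104


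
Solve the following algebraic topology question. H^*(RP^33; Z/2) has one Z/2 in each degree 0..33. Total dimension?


H^k(RP^33; Z/2) = Z/2 for each 0 <= k <= 33.
Total dimension = 33 + 1 = 34

34


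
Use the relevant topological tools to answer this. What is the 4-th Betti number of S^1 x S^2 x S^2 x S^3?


Each S^d has Poincare polynomial 1 + t^d.
The product S^1 x S^2 x S^2 x S^3 has Poincare polynomial prod(1+t^d_i).
Expanding: b_0=1, b_1=1, b_2=2, b_3=3, b_4=2, b_5=3, b_6=2, b_7=1, b_8=1.
b_4 = 2

2


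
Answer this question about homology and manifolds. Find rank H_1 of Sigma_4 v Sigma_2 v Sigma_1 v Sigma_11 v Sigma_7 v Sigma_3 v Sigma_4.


For a wedge X v Y: reduced H_k(X v Y) = H_k(X) + H_k(Y).
Each Sigma_g contributes b_1 = 2g.
b_1 = 8 + 4 + 2 + 22 + 14 + 6 + 8 = 64

64


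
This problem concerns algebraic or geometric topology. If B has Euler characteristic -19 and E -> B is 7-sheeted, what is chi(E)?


For a finite covering: chi(E) = (number of sheets) * chi(B).
chi(E) = 7 * (-19) = -133

-133


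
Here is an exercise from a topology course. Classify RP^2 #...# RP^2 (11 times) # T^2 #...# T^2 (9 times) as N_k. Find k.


Since a >= 1, the sum is non-orientable; each T^2 can be replaced by RP^2 # RP^2 (since T^2#RP^2 = 3RP^2).
Total crosscaps k = 11 + 2*9 = 29.
Check via chi: chi = 11*1 + 9*0 - (11+9-1)*2 = -27 = 2 - k = -27. Consistent.

29


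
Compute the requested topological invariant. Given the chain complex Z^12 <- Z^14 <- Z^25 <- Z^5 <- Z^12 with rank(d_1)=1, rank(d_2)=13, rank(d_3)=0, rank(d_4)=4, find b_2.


rank H_k = rank(ker d_k) - rank(im d_{k+1}).
rank(ker d_2) = rank(C_2) - rank(d_2) = 25 - 13 = 12.
rank(im d_{2+1}) = 0.
rank H_2 = 12 - 0 = 12

12


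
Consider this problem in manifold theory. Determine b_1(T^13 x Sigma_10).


pi_1(A x B) = pi_1(A) x pi_1(B); rank of abelianization = b_1.
b_1(T^13) = 13, b_1(Sigma_10) = 2*10 = 20.
b_1(product) = 13 + 20 = 33

33


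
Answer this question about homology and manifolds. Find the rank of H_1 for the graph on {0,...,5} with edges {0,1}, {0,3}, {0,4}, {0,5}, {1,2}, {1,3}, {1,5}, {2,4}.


b_1 = E - V + (number of components).
E = 8, V = 6, components = 1.
b_1 = 8 - 6 + 1 = 3

3


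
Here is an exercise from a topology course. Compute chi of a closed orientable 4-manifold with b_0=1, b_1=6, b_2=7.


By Poincare duality b_k = b_{4-k}, so full Betti numbers: b_0=1, b_1=6, b_2=7, b_3=6, b_4=1.
chi = sum (-1)^k b_k = -3

-3


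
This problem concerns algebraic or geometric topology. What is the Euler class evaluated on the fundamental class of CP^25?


For any closed oriented manifold, <e(TM),[M]> = chi(M).
chi(CP^25) = 25+1 = 26

26


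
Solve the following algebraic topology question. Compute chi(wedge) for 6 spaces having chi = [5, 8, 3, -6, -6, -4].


chi(A v B) = chi(A) + chi(B) - 1 (one point identified).
For 6 spaces: chi = (sum chi_i) - (6 - 1).
sum = 0; chi = 0 - 5 = -5

-5


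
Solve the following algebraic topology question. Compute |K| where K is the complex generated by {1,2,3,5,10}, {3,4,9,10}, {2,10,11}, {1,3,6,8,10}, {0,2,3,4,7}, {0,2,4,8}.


Each maximal simplex on m vertices has 2^m - 1 nonempty faces.
Take the union (dedupe shared faces).
Total distinct faces = 104

104


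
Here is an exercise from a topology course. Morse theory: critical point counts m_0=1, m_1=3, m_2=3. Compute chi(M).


Morse theory: chi(M) = sum_k (-1)^k m_k where m_k = #(index-k critical points).
= (1) + (-3) + (3) = 1

1


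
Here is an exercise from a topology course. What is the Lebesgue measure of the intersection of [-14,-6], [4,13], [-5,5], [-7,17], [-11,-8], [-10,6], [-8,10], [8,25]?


Intersection = [max(a_i), min(b_i)] = [8, -8].
Since 8 > -8, the intersection is empty.
Length = 0

0


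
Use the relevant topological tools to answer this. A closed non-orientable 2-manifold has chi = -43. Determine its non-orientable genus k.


chi = 2 - k for closed non-orientable surfaces with k crosscaps.
-43 = 2 - k
k = 2 - (-43) = 45

45


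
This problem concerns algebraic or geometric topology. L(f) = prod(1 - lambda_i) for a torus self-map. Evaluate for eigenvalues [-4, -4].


For a torus self-map: L(f) = det(I - A) where A acts on H_1.
L(f) = (1--4) * (1--4) = 5 * 5 = 25

25


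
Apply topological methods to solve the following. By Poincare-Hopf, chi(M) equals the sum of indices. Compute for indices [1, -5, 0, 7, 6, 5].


Poincare-Hopf: chi(M) = sum of indices of zeros.
chi = (1) + (-5) + (0) + (7) + (6) + (5) = 14

14


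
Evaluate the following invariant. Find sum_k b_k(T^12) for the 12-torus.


b_k(T^12) = C(12,k), so the sum over k is sum_k C(12,k) = 2^12.
Total = 2^12 = 4096

4096


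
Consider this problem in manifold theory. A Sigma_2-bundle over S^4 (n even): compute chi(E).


chi(S^4) = 2 (n even), chi(Sigma_2) = 2 - 2*2 = -2.
chi(E) = 2 * (-2) = -4

-4


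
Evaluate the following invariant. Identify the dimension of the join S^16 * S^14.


Join of spheres: S^m * S^n = S^{m+n+1}.
dim = 16 + 14 + 1 = 31

31


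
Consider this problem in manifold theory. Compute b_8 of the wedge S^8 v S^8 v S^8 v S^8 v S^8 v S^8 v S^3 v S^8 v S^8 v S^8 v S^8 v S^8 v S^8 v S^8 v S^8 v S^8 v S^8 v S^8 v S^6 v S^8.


For a wedge of spheres, H_k (k>0) is free on one generator per sphere of dimension k.
Spheres of dimension 8: count = 18.
b_8 = 18

18


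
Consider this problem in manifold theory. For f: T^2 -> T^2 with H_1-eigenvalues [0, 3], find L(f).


For a torus self-map: L(f) = det(I - A) where A acts on H_1.
L(f) = (1-0) * (1-3) = 1 * -2 = -2

-2


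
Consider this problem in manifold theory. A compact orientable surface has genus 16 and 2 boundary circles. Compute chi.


For a compact orientable surface with genus g and b boundary components: chi = 2 - 2g - b.
chi = 2 - 2*16 - 2 = 2 - 32 - 2 = -32

-32


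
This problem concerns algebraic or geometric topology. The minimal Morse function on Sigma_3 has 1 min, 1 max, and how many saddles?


A perfect Morse function has m_k = b_k.
For Sigma_3: b_0=1, b_1=2g=6, b_2=1.
Saddles m_1 = 2g = 6

6


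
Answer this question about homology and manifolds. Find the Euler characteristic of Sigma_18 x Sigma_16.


chi(Sigma_18) = 2 - 2*18 = -34
chi(Sigma_16) = 2 - 2*16 = -30
chi(product) = (-34) * (-30) = 1020

1020


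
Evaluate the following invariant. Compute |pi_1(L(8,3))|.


pi_1(L(p,q)) = Z/pZ for any q coprime to p.
|pi_1(L(8,3))| = 8

8


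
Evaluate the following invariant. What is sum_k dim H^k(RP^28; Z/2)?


H^k(RP^28; Z/2) = Z/2 for each 0 <= k <= 28.
Total dimension = 28 + 1 = 29

29


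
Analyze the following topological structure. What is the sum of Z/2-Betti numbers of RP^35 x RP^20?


dim H^*(RP^n; Z/2) = n+1 (one Z/2 in each degree 0..n).
Total Betti number is multiplicative.
Total = (35+1) * (20+1) = 36 * 21 = 756

756


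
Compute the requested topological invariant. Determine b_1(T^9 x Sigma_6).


pi_1(A x B) = pi_1(A) x pi_1(B); rank of abelianization = b_1.
b_1(T^9) = 9, b_1(Sigma_6) = 2*6 = 12.
b_1(product) = 9 + 12 = 21

21


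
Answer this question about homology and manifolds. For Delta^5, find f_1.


Delta^5 has 5+1 vertices. A 1-face is a choice of 1+1 vertices.
f_1 = C(5+1, 1+1) = C(6,2) = 15

15


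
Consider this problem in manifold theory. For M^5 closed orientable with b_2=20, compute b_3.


Poincare duality for closed orientable n-manifolds: b_k = b_{n-k}.
Here n = 5, so b_3 = b_2 = 20

20


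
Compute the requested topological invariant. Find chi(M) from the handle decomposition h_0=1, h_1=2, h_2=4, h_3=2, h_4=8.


Handles of index k contribute (-1)^k to chi (same as CW cells).
chi = (1) + (-2) + (4) + (-2) + (8) = 9

9


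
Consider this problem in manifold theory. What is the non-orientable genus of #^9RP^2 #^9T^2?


Since a >= 1, the sum is non-orientable; each T^2 can be replaced by RP^2 # RP^2 (since T^2#RP^2 = 3RP^2).
Total crosscaps k = 9 + 2*9 = 27.
Check via chi: chi = 9*1 + 9*0 - (9+9-1)*2 = -25 = 2 - k = -25. Consistent.

27


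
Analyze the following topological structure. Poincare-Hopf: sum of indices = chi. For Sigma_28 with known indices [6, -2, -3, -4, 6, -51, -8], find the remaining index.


Poincare-Hopf: sum of indices = chi(M).
chi(Sigma_28) = 2 - 2*28 = -54.
Sum of known indices = -56.
x = chi - (sum known) = -54 - (-56) = 2

2


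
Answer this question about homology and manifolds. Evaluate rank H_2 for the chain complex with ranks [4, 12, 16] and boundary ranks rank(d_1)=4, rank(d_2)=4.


rank H_k = rank(ker d_k) - rank(im d_{k+1}).
rank(ker d_2) = rank(C_2) - rank(d_2) = 16 - 4 = 12.
rank(im d_{2+1}) = 0.
rank H_2 = 12 - 0 = 12

12


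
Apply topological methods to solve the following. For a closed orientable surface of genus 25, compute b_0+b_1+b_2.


For Sigma_25: b_0 = 1, b_1 = 2g = 50, b_2 = 1.
Total = 1 + 50 + 1 = 52

52


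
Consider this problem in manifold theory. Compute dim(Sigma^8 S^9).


Each suspension raises dimension by 1: Sigma S^n = S^{n+1}.
Sigma^8 S^9 = S^{9+8} = S^17

17


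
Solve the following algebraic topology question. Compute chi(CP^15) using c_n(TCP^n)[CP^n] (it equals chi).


For any closed oriented manifold, <e(TM),[M]> = chi(M).
chi(CP^15) = 15+1 = 16

16


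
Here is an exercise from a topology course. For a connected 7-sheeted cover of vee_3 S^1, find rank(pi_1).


Nielsen-Schreier: an index-n subgroup of F_r is free of rank 1 + n(r-1).
Equivalently: chi(cover) = n*chi(base); chi(vee_r S^1) = 1 - 3 = -2.
chi(E) = 7*(-2) = -14; rank = 1 - chi(E) = 1 - (-14) = 15.
rank = 1 + 7*(3-1) = 1 + 14 = 15

15


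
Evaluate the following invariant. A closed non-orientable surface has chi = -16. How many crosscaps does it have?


chi = 2 - k for closed non-orientable surfaces with k crosscaps.
-16 = 2 - k
k = 2 - (-16) = 18

18


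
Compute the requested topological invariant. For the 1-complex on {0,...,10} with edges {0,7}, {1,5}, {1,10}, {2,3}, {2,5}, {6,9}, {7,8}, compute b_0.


Run DFS/union-find over 11 vertices.
V = 11, E = 7.
Number of components = 4

4


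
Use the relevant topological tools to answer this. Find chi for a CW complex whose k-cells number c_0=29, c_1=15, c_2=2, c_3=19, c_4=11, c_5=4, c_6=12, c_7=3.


chi = sum_k (-1)^k c_k.
= (-1)^0*29 + (-1)^1*15 + (-1)^2*2 + (-1)^3*19 + (-1)^4*11 + (-1)^5*4 + (-1)^6*12 + (-1)^7*3
= (29) + (-15) + (2) + (-19) + (11) + (-4) + (12) + (-3)
= 13

13


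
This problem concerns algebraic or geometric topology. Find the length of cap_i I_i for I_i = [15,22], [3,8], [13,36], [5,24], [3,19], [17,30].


Intersection = [max(a_i), min(b_i)] = [17, 8].
Since 17 > 8, the intersection is empty.
Length = 0

0


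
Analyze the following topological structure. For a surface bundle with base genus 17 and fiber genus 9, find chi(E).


For a fiber bundle F -> E -> B (with CW structure): chi(E) = chi(B) * chi(F).
chi(Sigma_17) = -32, chi(Sigma_9) = -16.
chi(E) = (-32) * (-16) = 512

512


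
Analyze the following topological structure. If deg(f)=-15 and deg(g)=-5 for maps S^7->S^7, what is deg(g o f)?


Degree is multiplicative under composition: deg(g o f) = deg(g) * deg(f).
= -5 * -15 = 75

75


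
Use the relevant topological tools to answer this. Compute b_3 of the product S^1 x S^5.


Each S^d has Poincare polynomial 1 + t^d.
The product S^1 x S^5 has Poincare polynomial prod(1+t^d_i).
Expanding: b_0=1, b_1=1, b_5=1, b_6=1.
b_3 = 0

0


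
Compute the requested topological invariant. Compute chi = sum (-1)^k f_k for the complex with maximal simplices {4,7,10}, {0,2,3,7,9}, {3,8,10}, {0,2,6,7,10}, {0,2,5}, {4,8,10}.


Enumerate all faces; f-vector: f_0=10, f_1=25, f_2=23, f_3=10, f_4=2.
chi = sum (-1)^k f_k = 0

0


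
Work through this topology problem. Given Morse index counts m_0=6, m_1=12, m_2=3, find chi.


Morse theory: chi(M) = sum_k (-1)^k m_k where m_k = #(index-k critical points).
= (6) + (-12) + (3) = -3

-3


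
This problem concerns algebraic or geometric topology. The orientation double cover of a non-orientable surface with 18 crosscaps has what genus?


chi(N_18) = 2 - 18 = -16.
Double cover: chi(Sigma_g) = 2 * chi(N_18) = 2*(-16) = -32.
2 - 2g = -32, so g = (2 - (-32))/2 = 34/2 = 17

17


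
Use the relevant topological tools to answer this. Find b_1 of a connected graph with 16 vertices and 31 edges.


For a connected graph: rank(pi_1) = b_1 = E - V + 1 = 1 - chi.
chi = V - E = 16 - 31 = -15.
rank = 1 - (-15) = 31 - 16 + 1 = 16

16


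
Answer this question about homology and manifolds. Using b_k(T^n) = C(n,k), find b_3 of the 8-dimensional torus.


By the Kunneth formula, b_k(T^n) = C(n,k).
b_3(T^8) = C(8,3).
C(8,3) = 8!/(3!*5!) = 56

56


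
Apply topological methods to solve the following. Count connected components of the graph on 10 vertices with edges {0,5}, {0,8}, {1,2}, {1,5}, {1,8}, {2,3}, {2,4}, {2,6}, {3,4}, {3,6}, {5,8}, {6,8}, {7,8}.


Run DFS/union-find over 10 vertices.
V = 10, E = 13.
Number of components = 2

2


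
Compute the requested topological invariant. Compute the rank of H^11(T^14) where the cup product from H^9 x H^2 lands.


Cup product: H^p x H^q -> H^{p+q}; here p+q = 9+2 = 11.
rank H^k(T^n) = C(n,k).
C(14,11) = 364

364


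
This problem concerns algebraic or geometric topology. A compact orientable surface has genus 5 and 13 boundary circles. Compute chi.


For a compact orientable surface with genus g and b boundary components: chi = 2 - 2g - b.
chi = 2 - 2*5 - 13 = 2 - 10 - 13 = -21

-21


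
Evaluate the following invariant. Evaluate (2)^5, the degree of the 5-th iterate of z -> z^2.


deg(f) = 2. Degree is multiplicative: deg(f^5) = (deg f)^5.
deg(f^5) = (2)^5 = 32

32


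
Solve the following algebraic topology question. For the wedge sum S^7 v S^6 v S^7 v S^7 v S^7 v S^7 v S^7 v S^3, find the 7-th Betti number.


For a wedge of spheres, H_k (k>0) is free on one generator per sphere of dimension k.
Spheres of dimension 7: count = 6.
b_7 = 6

6


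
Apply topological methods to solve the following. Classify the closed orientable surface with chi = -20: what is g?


chi = 2 - 2g for closed orientable surfaces.
-20 = 2 - 2g
2g = 2 - (-20) = 22
g = 11

11


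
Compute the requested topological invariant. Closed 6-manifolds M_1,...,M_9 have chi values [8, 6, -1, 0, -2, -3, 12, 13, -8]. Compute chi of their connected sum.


For n-manifolds: chi(A#B) = chi(A) + chi(B) - chi(S^6).
chi(S^6) = 1 + (-1)^6 = 2.
chi(#) = (sum chi_i) - (9-1)*chi(S^6) = 25 - 8*2 = 9

9


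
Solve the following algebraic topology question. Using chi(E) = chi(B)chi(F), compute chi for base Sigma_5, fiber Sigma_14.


For a fiber bundle F -> E -> B (with CW structure): chi(E) = chi(B) * chi(F).
chi(Sigma_5) = -8, chi(Sigma_14) = -26.
chi(E) = (-8) * (-26) = 208

208


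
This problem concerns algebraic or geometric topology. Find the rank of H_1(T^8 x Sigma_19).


pi_1(A x B) = pi_1(A) x pi_1(B); rank of abelianization = b_1.
b_1(T^8) = 8, b_1(Sigma_19) = 2*19 = 38.
b_1(product) = 8 + 38 = 46

46


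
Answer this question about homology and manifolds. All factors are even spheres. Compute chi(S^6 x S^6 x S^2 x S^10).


chi is multiplicative: chi(X x Y) = chi(X) chi(Y).
Each even-dim sphere has chi = 2. There are 4 factors.
chi = 2^4 = 16

16


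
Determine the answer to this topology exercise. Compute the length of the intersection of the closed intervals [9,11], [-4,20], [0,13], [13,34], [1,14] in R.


Intersection = [max(a_i), min(b_i)] = [13, 11].
Since 13 > 11, the intersection is empty.
Length = 0

0


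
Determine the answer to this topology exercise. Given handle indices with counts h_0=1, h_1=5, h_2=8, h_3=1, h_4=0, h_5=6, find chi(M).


Handles of index k contribute (-1)^k to chi (same as CW cells).
chi = (1) + (-5) + (8) + (-1) + (0) + (-6) = -3

-3


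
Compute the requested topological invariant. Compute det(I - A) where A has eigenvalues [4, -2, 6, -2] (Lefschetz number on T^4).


For a torus self-map: L(f) = det(I - A) where A acts on H_1.
L(f) = (1-4) * (1--2) * (1-6) * (1--2) = -3 * 3 * -5 * 3 = 135

135


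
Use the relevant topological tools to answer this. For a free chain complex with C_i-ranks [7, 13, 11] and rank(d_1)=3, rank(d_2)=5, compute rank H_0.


rank H_k = rank(ker d_k) - rank(im d_{k+1}).
rank(ker d_0) = rank(C_0) - rank(d_0) = 7 - 0 = 7.
rank(im d_{0+1}) = 3.
rank H_0 = 7 - 3 = 4

4


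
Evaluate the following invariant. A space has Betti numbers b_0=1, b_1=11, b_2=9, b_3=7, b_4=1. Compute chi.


chi = sum_k (-1)^k b_k.
= (1) + (-11) + (9) + (-7) + (1)
= -7

-7


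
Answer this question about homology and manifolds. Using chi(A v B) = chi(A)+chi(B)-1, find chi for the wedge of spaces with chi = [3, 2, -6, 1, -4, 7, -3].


chi(A v B) = chi(A) + chi(B) - 1 (one point identified).
For 7 spaces: chi = (sum chi_i) - (7 - 1).
sum = 0; chi = 0 - 6 = -6

-6


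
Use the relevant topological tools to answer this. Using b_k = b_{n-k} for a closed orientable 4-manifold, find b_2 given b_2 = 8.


Poincare duality for closed orientable n-manifolds: b_k = b_{n-k}.
Here n = 4, so b_2 = b_2 = 8

8


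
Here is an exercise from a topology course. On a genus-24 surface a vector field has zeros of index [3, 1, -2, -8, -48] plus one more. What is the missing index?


Poincare-Hopf: sum of indices = chi(M).
chi(Sigma_24) = 2 - 2*24 = -46.
Sum of known indices = -54.
x = chi - (sum known) = -46 - (-54) = 8

8


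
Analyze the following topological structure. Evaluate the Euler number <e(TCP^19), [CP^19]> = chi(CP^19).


For any closed oriented manifold, <e(TM),[M]> = chi(M).
chi(CP^19) = 19+1 = 20

20


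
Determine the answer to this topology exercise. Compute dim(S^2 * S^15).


Join of spheres: S^m * S^n = S^{m+n+1}.
dim = 2 + 15 + 1 = 18

18


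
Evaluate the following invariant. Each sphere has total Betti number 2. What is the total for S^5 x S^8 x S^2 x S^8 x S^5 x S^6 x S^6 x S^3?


Total Betti number is multiplicative under products.
Each S^d (d>=1) has total Betti number 2.
There are 8 sphere factors.
Total = 2^8 = 256

256


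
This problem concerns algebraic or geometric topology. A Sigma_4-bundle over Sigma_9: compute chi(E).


For a fiber bundle F -> E -> B (with CW structure): chi(E) = chi(B) * chi(F).
chi(Sigma_9) = -16, chi(Sigma_4) = -6.
chi(E) = (-16) * (-6) = 96

96


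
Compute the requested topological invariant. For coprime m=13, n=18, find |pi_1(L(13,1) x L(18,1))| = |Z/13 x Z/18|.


pi_1(X x Y) = pi_1(X) x pi_1(Y).
pi_1(L(13,1)) = Z/13, pi_1(L(18,1)) = Z/18.
|Z/13 x Z/18| = 13 * 18 = 234

234


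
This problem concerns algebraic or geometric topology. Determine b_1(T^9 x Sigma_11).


pi_1(A x B) = pi_1(A) x pi_1(B); rank of abelianization = b_1.
b_1(T^9) = 9, b_1(Sigma_11) = 2*11 = 22.
b_1(product) = 9 + 22 = 31

31


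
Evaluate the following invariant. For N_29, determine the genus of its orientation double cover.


chi(N_29) = 2 - 29 = -27.
Double cover: chi(Sigma_g) = 2 * chi(N_29) = 2*(-27) = -54.
2 - 2g = -54, so g = (2 - (-54))/2 = 56/2 = 28

28


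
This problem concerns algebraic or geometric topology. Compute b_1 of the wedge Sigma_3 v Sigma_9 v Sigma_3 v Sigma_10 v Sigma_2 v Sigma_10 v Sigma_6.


For a wedge X v Y: reduced H_k(X v Y) = H_k(X) + H_k(Y).
Each Sigma_g contributes b_1 = 2g.
b_1 = 6 + 18 + 6 + 20 + 4 + 20 + 12 = 86

86


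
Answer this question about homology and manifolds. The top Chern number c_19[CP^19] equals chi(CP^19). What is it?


For any closed oriented manifold, <e(TM),[M]> = chi(M).
chi(CP^19) = 19+1 = 20

20


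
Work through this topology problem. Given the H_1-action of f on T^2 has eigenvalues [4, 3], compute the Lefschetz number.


For a torus self-map: L(f) = det(I - A) where A acts on H_1.
L(f) = (1-4) * (1-3) = -3 * -2 = 6

6


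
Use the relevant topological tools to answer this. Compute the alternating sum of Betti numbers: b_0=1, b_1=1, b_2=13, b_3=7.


chi = sum_k (-1)^k b_k.
= (1) + (-1) + (13) + (-7)
= 6

6


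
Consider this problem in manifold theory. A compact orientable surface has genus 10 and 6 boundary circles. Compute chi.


For a compact orientable surface with genus g and b boundary components: chi = 2 - 2g - b.
chi = 2 - 2*10 - 6 = 2 - 20 - 6 = -24

-24


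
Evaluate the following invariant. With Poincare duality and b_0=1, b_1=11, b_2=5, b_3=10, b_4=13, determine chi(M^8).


By Poincare duality b_k = b_{8-k}, so full Betti numbers: b_0=1, b_1=11, b_2=5, b_3=10, b_4=13, b_5=10, b_6=5, b_7=11, b_8=1.
chi = sum (-1)^k b_k = -17

-17


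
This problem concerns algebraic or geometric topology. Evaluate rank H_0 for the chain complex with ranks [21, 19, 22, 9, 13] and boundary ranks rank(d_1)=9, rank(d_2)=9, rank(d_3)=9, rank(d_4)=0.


rank H_k = rank(ker d_k) - rank(im d_{k+1}).
rank(ker d_0) = rank(C_0) - rank(d_0) = 21 - 0 = 21.
rank(im d_{0+1}) = 9.
rank H_0 = 21 - 9 = 12

12


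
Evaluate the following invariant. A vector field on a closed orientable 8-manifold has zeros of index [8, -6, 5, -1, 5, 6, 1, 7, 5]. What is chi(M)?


Poincare-Hopf: chi(M) = sum of indices of zeros.
chi = (8) + (-6) + (5) + (-1) + (5) + (6) + (1) + (7) + (5) = 30

30


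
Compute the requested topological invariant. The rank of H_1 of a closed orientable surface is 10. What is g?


For a closed orientable surface: b_1 = 2g.
10 = 2g
g = 10 / 2 = 5

5


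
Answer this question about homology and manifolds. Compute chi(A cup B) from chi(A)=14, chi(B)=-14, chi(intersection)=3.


chi(A cup B) = chi(A) + chi(B) - chi(A cap B)
= 14 + (-14) - (3)
= -3

-3


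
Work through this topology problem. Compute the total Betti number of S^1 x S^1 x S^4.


Total Betti number is multiplicative under products.
Each S^d (d>=1) has total Betti number 2.
There are 3 sphere factors.
Total = 2^3 = 8

8


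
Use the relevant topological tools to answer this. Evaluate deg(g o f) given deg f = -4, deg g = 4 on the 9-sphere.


Degree is multiplicative under composition: deg(g o f) = deg(g) * deg(f).
= 4 * -4 = -16

-16


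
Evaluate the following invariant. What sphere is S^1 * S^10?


Join of spheres: S^m * S^n = S^{m+n+1}.
dim = 1 + 10 + 1 = 12

12


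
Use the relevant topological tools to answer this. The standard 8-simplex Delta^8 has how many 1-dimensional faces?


Delta^8 has 8+1 vertices. A 1-face is a choice of 1+1 vertices.
f_1 = C(8+1, 1+1) = C(9,2) = 36

36


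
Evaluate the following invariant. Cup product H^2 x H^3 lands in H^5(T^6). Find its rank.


Cup product: H^p x H^q -> H^{p+q}; here p+q = 2+3 = 5.
rank H^k(T^n) = C(n,k).
C(6,5) = 6

6


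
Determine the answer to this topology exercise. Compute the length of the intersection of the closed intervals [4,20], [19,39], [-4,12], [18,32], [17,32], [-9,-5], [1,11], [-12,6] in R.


Intersection = [max(a_i), min(b_i)] = [19, -5].
Since 19 > -5, the intersection is empty.
Length = 0

0


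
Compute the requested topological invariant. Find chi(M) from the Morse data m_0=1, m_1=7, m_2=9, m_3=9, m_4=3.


Morse theory: chi(M) = sum_k (-1)^k m_k where m_k = #(index-k critical points).
= (1) + (-7) + (9) + (-9) + (3) = -3

-3


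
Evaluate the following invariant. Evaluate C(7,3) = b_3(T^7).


By the Kunneth formula, b_k(T^n) = C(n,k).
b_3(T^7) = C(7,3).
C(7,3) = 7!/(3!*4!) = 35

35


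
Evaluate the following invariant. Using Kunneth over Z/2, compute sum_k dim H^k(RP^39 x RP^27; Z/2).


dim H^*(RP^n; Z/2) = n+1 (one Z/2 in each degree 0..n).
Total Betti number is multiplicative.
Total = (39+1) * (27+1) = 40 * 28 = 1120

1120


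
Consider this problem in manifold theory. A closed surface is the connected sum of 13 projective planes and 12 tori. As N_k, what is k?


Since a >= 1, the sum is non-orientable; each T^2 can be replaced by RP^2 # RP^2 (since T^2#RP^2 = 3RP^2).
Total crosscaps k = 13 + 2*12 = 37.
Check via chi: chi = 13*1 + 12*0 - (13+12-1)*2 = -35 = 2 - k = -35. Consistent.

37


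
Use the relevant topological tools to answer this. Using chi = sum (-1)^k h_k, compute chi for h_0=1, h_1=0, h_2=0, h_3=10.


Handles of index k contribute (-1)^k to chi (same as CW cells).
chi = (1) + (0) + (0) + (-10) = -9

-9


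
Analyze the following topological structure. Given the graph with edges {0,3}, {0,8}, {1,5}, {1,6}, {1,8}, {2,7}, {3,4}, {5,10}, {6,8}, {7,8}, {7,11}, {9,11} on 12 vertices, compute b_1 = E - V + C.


b_1 = E - V + (number of components).
E = 12, V = 12, components = 1.
b_1 = 12 - 12 + 1 = 1

1


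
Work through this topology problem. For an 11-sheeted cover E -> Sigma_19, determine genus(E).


For an n-sheeted cover: chi(E) = n * chi(B).
chi(Sigma_19) = 2 - 2*19 = -36.
chi(E) = 11 * (-36) = -396.
genus(E) = (2 - chi(E))/2 = (2 - (-396))/2 = 398/2 = 199

199


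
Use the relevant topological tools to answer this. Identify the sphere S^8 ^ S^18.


S^m ^ S^n = S^{m+n}.
k = 8 + 18 = 26

26


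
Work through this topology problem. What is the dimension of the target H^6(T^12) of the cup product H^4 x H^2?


Cup product: H^p x H^q -> H^{p+q}; here p+q = 4+2 = 6.
rank H^k(T^n) = C(n,k).
C(12,6) = 924

924


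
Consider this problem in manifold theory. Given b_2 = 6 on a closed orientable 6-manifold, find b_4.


Poincare duality for closed orientable n-manifolds: b_k = b_{n-k}.
Here n = 6, so b_4 = b_2 = 6

6


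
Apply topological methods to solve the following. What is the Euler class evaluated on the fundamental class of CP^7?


For any closed oriented manifold, <e(TM),[M]> = chi(M).
chi(CP^7) = 7+1 = 8

8


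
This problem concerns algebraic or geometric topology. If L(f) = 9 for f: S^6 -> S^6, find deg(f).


L(f) = 1 + (-1)^6 deg(f) on S^6.
9 = 1 + (-1)^6 * deg(f)
(-1)^6 * deg(f) = 8
deg(f) = 8

8


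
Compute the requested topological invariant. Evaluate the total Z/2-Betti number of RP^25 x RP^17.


dim H^*(RP^n; Z/2) = n+1 (one Z/2 in each degree 0..n).
Total Betti number is multiplicative.
Total = (25+1) * (17+1) = 26 * 18 = 468

468


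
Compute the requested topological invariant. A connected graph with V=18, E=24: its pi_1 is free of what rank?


For a connected graph: rank(pi_1) = b_1 = E - V + 1 = 1 - chi.
chi = V - E = 18 - 24 = -6.
rank = 1 - (-6) = 24 - 18 + 1 = 7

7


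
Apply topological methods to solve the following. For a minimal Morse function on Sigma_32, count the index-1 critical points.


A perfect Morse function has m_k = b_k.
For Sigma_32: b_0=1, b_1=2g=64, b_2=1.
Saddles m_1 = 2g = 64

64


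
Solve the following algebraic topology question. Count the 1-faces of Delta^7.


Delta^7 has 7+1 vertices. A 1-face is a choice of 1+1 vertices.
f_1 = C(7+1, 1+1) = C(8,2) = 28

28


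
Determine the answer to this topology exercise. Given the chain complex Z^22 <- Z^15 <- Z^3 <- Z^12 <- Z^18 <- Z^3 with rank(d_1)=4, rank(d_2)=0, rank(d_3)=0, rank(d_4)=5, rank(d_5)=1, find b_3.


rank H_k = rank(ker d_k) - rank(im d_{k+1}).
rank(ker d_3) = rank(C_3) - rank(d_3) = 12 - 0 = 12.
rank(im d_{3+1}) = 5.
rank H_3 = 12 - 5 = 7

7


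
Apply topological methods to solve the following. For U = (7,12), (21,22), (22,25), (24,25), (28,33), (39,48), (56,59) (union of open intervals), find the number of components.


Sort and merge overlapping open intervals.
Merged: (7,12), (21,22), (22,25), (28,33), (39,48), (56,59).
Number of components = 6

6


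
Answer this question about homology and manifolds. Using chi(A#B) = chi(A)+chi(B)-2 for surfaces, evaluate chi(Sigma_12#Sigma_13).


chi(Sigma_12) = 2 - 2*12 = -22
chi(Sigma_13) = 2 - 2*13 = -24
For surfaces: chi(A#B) = chi(A) + chi(B) - 2.
chi = -22 + -24 - 2 = -48

-48


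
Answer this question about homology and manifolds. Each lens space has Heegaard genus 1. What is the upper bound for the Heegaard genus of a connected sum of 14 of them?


Heegaard genus satisfies g(A#B) <= g(A) + g(B).
Each lens space has g = 1.
Upper bound: 14 * 1 = 14

14


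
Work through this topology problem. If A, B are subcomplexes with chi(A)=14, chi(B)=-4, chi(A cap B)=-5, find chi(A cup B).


chi(A cup B) = chi(A) + chi(B) - chi(A cap B)
= 14 + (-4) - (-5)
= 15

15
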